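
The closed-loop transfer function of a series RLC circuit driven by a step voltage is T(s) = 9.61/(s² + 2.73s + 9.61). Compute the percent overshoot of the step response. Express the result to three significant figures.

%OS ≈ 21.4%

ω_n = √9.61 = 3.10 rad/s; ζ = 2.73/(2·3.10) = 0.440.
%OS = 100 e^{−πζ/√(1−ζ²)} with ζ = 0.440 gives 21.4%.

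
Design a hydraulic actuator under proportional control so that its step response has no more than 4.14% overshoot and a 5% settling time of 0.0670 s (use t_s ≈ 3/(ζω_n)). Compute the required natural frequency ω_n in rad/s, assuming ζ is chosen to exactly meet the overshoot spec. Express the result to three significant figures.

ζ = −ln(OS)/√(π² + (ln OS)²). With OS = 0.0414, ln OS = −3.184 and ζ = 3.184/4.473 = 0.712.
From t_s ≈ 3/(ζω_n): ω_n = 3/(ζ·t_s) = 3/(0.712·0.0670) = 62.9 rad/s.

ω_n ≈ 62.9 rad/s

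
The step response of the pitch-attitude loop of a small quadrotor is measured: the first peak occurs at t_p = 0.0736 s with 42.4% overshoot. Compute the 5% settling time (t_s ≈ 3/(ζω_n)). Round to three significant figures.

t_s ≈ 0.257 s

ζ from %OS: ζ = |ln 0.424|/√(π²+ln²0.424) = 0.263.
t_p = π/ω_d ⇒ ω_d = 42.7 rad/s; then ω_n = ω_d/√(1−ζ²) = 44.2 rad/s.
t_s ≈ 3/(ζω_n) = 3/(0.263·44.2) = 0.257 s.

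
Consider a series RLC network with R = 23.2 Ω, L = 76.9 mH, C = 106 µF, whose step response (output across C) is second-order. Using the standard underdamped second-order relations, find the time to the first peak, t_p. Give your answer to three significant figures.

t_p ≈ 0.00994 s

For a series RLC circuit (capacitor voltage as output), ω_n = 1/√(LC) = 1/√(76.9 mH · 106 µF) = 350 rad/s.
ζ = (R/2)·√(C/L) = (23.2/2)·√(106 µF/76.9 mH) = 0.431.
The damped frequency ω_d = ω_n√(1−ζ²) = 316 rad/s. t_p = π/ω_d = 0.00994 s.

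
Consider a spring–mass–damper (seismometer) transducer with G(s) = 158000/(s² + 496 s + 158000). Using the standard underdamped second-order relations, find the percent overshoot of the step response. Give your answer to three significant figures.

Matching coefficients with s² + 2ζω_n s + ω_n² gives ω_n² = 158000 ⇒ ω_n = 397 rad/s, and ζ = 496/(2ω_n) = 0.624.
%OS = 100 e^{−πζ/√(1−ζ²)} with ζ = 0.624 gives 8.14%.

%OS ≈ 8.14%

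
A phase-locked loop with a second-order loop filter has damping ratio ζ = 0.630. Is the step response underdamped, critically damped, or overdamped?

Since ζ = 0.630 < 1, the system is underdamped.

underdamped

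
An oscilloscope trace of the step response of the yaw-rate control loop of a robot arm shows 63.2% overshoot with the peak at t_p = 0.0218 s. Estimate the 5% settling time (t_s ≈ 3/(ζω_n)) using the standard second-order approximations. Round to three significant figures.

ζ from %OS: ζ = |ln 0.632|/√(π²+ln²0.632) = 0.145.
From t_p = π/ω_d, ω_d = π/0.0218 = 144 rad/s, so ω_n = ω_d/√(1−ζ²) = 146 rad/s.
t_s ≈ 3/(ζω_n) = 3/(0.145·146) = 0.143 s.

t_s ≈ 0.143 s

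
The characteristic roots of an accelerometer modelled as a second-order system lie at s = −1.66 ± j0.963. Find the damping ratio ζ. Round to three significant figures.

ζ ≈ 0.865

|pole| = ω_n = √(1.66² + 0.963²) = 1.92 rad/s; ζ = cos θ = σ/ω_n = 0.865.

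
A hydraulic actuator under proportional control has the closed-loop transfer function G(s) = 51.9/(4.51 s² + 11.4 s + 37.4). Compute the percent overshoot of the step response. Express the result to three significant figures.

%OS ≈ 21.6%

Dividing through by 4.51: denominator becomes s² + 2.528 s + 8.293.
So ω_n = √8.293 = 2.88 rad/s and ζ = 2.528/(2·2.88) = 0.439.
%OS = 100 e^{−πζ/√(1−ζ²)} with ζ = 0.439 gives 21.6%.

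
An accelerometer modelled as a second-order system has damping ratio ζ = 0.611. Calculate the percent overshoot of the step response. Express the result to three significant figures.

%OS ≈ 8.85%

For an underdamped second-order system, %OS = 100·exp(−πζ/√(1−ζ²)).
πζ/√(1−ζ²) = π·0.611/√(1−0.373) = 2.425, so %OS = 100·e^(−2.425) = 8.85%.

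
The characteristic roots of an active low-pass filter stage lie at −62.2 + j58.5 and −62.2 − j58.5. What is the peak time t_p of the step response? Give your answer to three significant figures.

t_p ≈ 0.0537 s

t_p = π/ω_d with ω_d = 58.5 (the imaginary part), so t_p = 0.0537 s.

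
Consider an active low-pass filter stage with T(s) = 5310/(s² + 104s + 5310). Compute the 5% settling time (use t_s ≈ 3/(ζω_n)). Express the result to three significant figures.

Comparing the denominator to s² + 2ζω_n s + ω_n²: ω_n = √5310 = 72.9 rad/s, and 2ζω_n = 104 so ζ = 104/(2·72.9) = 0.714.
t_s ≈ 3/(ζω_n) = 3/(0.714·72.9) = 0.0577 s.

t_s ≈ 0.0577 s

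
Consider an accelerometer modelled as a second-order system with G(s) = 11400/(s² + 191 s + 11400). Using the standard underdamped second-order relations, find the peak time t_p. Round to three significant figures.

t_p ≈ 0.0658 s

ω_n = √11400 = 107 rad/s; ζ = 191/(2·107) = 0.894.
The damped frequency ω_d = ω_n√(1−ζ²) = 47.7 rad/s. Then t_p = π/ω_d = 0.0658 s.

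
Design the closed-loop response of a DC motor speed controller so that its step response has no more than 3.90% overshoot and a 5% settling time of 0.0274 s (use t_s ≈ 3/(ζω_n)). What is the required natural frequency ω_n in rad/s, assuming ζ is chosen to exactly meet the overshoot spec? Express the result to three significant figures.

ω_n ≈ 152 rad/s

From %OS = 100·exp(−πζ/√(1−ζ²)), invert to get ζ = −ln(OS)/√(π² + ln²(OS)) with OS = 0.0390.
−ln 0.0390 = 3.244, so ζ = 3.244/√(π² + 10.52) = 0.718.
Then ω_n = 3/(ζ t_s) = 3/(0.718 × 0.0274) = 152 rad/s.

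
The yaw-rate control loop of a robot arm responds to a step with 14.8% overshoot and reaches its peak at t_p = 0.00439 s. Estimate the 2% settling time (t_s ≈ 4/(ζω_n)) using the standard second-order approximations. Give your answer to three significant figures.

ζ from %OS: ζ = |ln 0.148|/√(π²+ln²0.148) = 0.520.
t_p = π/ω_d ⇒ ω_d = 716 rad/s; then ω_n = ω_d/√(1−ζ²) = 838 rad/s.
t_s ≈ 4/(ζω_n) = 4/(0.520·838) = 0.00919 s.

t_s ≈ 0.00919 s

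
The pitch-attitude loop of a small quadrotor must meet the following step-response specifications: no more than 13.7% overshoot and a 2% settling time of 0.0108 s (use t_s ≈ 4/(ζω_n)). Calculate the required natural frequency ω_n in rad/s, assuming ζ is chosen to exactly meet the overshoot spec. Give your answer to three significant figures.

ω_n ≈ 693 rad/s

From %OS = 100·exp(−πζ/√(1−ζ²)), invert to get ζ = −ln(OS)/√(π² + ln²(OS)) with OS = 0.137.
−ln 0.137 = 1.988, so ζ = 1.988/√(π² + 3.951) = 0.535.
From t_s ≈ 4/(ζω_n): ω_n = 4/(ζ·t_s) = 4/(0.535·0.0108) = 693 rad/s.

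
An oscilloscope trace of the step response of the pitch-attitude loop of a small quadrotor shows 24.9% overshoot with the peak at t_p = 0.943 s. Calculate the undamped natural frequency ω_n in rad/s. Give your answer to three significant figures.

ω_n ≈ 3.64 rad/s

From the overshoot, ζ = −ln(OS)/√(π²+ln²(OS)) = 0.405.
From t_p = π/ω_d, ω_d = π/0.943 = 3.33 rad/s, so ω_n = ω_d/√(1−ζ²) = 3.64 rad/s.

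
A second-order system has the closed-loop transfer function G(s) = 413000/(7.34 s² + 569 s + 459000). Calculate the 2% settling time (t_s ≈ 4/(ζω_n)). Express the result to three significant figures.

t_s ≈ 0.103 s

Dividing through by 7.34: denominator becomes s² + 77.52 s + 62530.
So ω_n = √62530 = 250 rad/s and ζ = 77.52/(2·250) = 0.155.
t_s ≈ 4/(ζω_n) = 0.103 s.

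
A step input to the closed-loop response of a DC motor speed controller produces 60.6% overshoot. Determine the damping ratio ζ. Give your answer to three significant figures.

ζ ≈ 0.157

From %OS = 100·exp(−πζ/√(1−ζ²)), invert to get ζ = −ln(OS)/√(π² + ln²(OS)) with OS = 0.606.
−ln 0.606 = 0.5009, so ζ = 0.5009/√(π² + 0.2509) = 0.157.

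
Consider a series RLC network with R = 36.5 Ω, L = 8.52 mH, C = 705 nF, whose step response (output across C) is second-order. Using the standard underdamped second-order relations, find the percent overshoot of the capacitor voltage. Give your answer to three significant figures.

%OS ≈ 58.9%

For a series RLC circuit (capacitor voltage as output), ω_n = 1/√(LC) = 1/√(8.52 mH · 705 nF) = 12900 rad/s.
ζ = (R/2)·√(C/L) = (36.5/2)·√(705 nF/8.52 mH) = 0.166.
%OS = 100 e^{−πζ/√(1−ζ²)} with ζ = 0.166 gives 58.9%.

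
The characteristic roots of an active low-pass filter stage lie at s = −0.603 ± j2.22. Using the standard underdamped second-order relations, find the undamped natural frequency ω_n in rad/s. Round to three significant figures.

ω_n ≈ 2.30 rad/s

|pole| = ω_n = √(0.603² + 2.22²) = 2.30 rad/s; ζ = cos θ = σ/ω_n = 0.262.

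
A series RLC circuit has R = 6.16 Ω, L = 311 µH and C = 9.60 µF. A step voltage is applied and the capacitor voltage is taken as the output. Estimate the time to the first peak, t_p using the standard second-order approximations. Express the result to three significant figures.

t_p ≈ 0.000204 s

For a series RLC circuit (capacitor voltage as output), ω_n = 1/√(LC) = 1/√(311 µH · 9.60 µF) = 18300 rad/s.
ζ = (R/2)·√(C/L) = (6.16/2)·√(9.60 µF/311 µH) = 0.541.
The damped frequency ω_d = ω_n√(1−ζ²) = 15400 rad/s. t_p = π/ω_d = 0.000204 s.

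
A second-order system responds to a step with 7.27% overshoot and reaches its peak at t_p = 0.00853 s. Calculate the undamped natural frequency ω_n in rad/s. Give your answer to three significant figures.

ω_n ≈ 480 rad/s

ζ from %OS: ζ = |ln 0.0727|/√(π²+ln²0.0727) = 0.641.
t_p = π/ω_d ⇒ ω_d = 368 rad/s; then ω_n = ω_d/√(1−ζ²) = 480 rad/s.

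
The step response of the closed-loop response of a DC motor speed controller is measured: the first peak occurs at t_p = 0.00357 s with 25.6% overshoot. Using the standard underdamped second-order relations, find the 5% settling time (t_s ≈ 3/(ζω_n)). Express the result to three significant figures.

ζ from %OS: ζ = |ln 0.256|/√(π²+ln²0.256) = 0.398.
t_p = π/ω_d ⇒ ω_d = 880 rad/s; then ω_n = ω_d/√(1−ζ²) = 959 rad/s.
t_s ≈ 3/(ζω_n) = 3/(0.398·959) = 0.00786 s.

t_s ≈ 0.00786 s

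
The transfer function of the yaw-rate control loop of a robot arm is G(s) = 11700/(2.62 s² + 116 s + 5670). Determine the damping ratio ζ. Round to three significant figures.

ζ ≈ 0.476

Dividing through by 2.62: denominator becomes s² + 44.27 s + 2164.
So ω_n = √2164 = 46.5 rad/s and ζ = 44.27/(2·46.5) = 0.476.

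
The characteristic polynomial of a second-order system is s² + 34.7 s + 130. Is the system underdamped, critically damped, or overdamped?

a² − 4b = 680 > 0 (two distinct real roots); the system is overdamped.

overdamped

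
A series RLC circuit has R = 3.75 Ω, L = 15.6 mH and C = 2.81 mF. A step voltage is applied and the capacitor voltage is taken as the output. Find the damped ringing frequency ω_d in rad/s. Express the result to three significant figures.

For a series RLC circuit (capacitor voltage as output), ω_n = 1/√(LC) = 1/√(15.6 mH · 2.81 mF) = 151 rad/s.
ζ = (R/2)·√(C/L) = (3.75/2)·√(2.81 mF/15.6 mH) = 0.796.
ω_d = ω_n√(1−ζ²) = 91.5 rad/s.

ω_d ≈ 91.5 rad/s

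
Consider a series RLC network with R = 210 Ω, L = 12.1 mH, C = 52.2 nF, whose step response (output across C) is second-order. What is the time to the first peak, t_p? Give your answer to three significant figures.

t_p ≈ 0.0000809 s

For a series RLC circuit (capacitor voltage as output), ω_n = 1/√(LC) = 1/√(12.1 mH · 52.2 nF) = 39800 rad/s.
ζ = (R/2)·√(C/L) = (210/2)·√(52.2 nF/12.1 mH) = 0.218.
ω_d = ω_n√(1−ζ²) = 38800 rad/s. t_p = π/ω_d = 0.0000809 s.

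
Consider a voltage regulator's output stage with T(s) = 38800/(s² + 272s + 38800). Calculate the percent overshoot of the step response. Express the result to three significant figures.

Matching coefficients with s² + 2ζω_n s + ω_n² gives ω_n² = 38800 ⇒ ω_n = 197 rad/s, and ζ = 272/(2ω_n) = 0.690.
%OS = 100·exp(−πζ/√(1−ζ²)) = 4.99%.

%OS ≈ 4.99%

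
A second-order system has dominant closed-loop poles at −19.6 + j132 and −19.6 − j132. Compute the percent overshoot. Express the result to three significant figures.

%OS ≈ 62.7%

|pole| = ω_n = √(19.6² + 132²) = 133 rad/s; ζ = cos θ = σ/ω_n = 0.147.
%OS = 100 e^{−πζ/√(1−ζ²)} with ζ = 0.147 gives 62.7%.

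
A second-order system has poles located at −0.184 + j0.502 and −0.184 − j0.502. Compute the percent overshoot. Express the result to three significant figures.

%OS ≈ 31.6%

The poles are at −σ ± jω_d with σ = 0.184 and ω_d = 0.502, so ω_n = √(σ²+ω_d²) = 0.535 rad/s and ζ = σ/ω_n = 0.344.
Overshoot: exp(−π·0.344/√(1−0.344²)) = 0.316, i.e. 31.6%.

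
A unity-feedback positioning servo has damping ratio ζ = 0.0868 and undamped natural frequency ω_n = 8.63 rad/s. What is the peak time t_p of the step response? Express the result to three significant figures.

t_p ≈ 0.365 s

The damped frequency is ω_d = ω_n√(1−ζ²) = 8.63·√(1−0.00753) = 8.60 rad/s.
Peak time t_p = π/ω_d = π/8.60 = 0.365 s.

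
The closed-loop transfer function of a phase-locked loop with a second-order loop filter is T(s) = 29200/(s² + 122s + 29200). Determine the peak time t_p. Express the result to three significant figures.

t_p ≈ 0.0197 s

Matching coefficients with s² + 2ζω_n s + ω_n² gives ω_n² = 29200 ⇒ ω_n = 171 rad/s, and ζ = 122/(2ω_n) = 0.357.
ω_d = 171·√(1 − 0.357²) = 160 rad/s. Then t_p = π/ω_d = 0.0197 s.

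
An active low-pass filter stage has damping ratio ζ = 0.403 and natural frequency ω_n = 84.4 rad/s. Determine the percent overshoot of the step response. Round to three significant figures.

%OS ≈ 25.1%

For an underdamped second-order system, %OS = 100·exp(−πζ/√(1−ζ²)).
πζ/√(1−ζ²) = π·0.403/√(1−0.162) = 1.383, so %OS = 100·e^(−1.383) = 25.1%.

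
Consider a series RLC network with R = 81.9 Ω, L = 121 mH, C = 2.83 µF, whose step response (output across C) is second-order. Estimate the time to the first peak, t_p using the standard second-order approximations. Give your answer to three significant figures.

For a series RLC circuit (capacitor voltage as output), ω_n = 1/√(LC) = 1/√(121 mH · 2.83 µF) = 1710 rad/s.
ζ = (R/2)·√(C/L) = (81.9/2)·√(2.83 µF/121 mH) = 0.198.
ω_d = 1710·√(1 − 0.198²) = 1680 rad/s. t_p = π/ω_d = 0.00188 s.

t_p ≈ 0.00188 s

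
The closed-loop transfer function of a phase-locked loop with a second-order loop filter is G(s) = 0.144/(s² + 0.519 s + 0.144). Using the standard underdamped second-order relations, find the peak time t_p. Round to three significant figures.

Comparing the denominator to s² + 2ζω_n s + ω_n²: ω_n = √0.144 = 0.379 rad/s, and 2ζω_n = 0.519 so ζ = 0.519/(2·0.379) = 0.684.
The damped frequency ω_d = ω_n√(1−ζ²) = 0.277 rad/s. Then t_p = π/ω_d = 11.3 s.

t_p ≈ 11.3 s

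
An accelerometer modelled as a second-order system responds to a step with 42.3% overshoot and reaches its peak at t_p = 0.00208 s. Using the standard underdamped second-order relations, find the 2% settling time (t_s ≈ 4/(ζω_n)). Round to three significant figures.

ζ from %OS: ζ = |ln 0.423|/√(π²+ln²0.423) = 0.264.
From t_p = π/ω_d, ω_d = π/0.00208 = 1510 rad/s, so ω_n = ω_d/√(1−ζ²) = 1570 rad/s.
t_s ≈ 4/(ζω_n) = 4/(0.264·1570) = 0.00967 s.

t_s ≈ 0.00967 s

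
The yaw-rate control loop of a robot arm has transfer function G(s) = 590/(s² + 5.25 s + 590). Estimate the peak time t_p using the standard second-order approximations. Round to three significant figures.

ω_n = √590 = 24.3 rad/s; ζ = 5.25/(2·24.3) = 0.108.
The damped frequency ω_d = ω_n√(1−ζ²) = 24.1 rad/s. Then t_p = π/ω_d = 0.130 s.

t_p ≈ 0.130 s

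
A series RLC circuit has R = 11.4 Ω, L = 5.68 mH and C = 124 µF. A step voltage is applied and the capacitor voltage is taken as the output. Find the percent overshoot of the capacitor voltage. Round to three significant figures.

%OS ≈ 0.739%

For a series RLC circuit (capacitor voltage as output), ω_n = 1/√(LC) = 1/√(5.68 mH · 124 µF) = 1190 rad/s.
ζ = (R/2)·√(C/L) = (11.4/2)·√(124 µF/5.68 mH) = 0.842.
%OS = 100 e^{−πζ/√(1−ζ²)} with ζ = 0.842 gives 0.739%.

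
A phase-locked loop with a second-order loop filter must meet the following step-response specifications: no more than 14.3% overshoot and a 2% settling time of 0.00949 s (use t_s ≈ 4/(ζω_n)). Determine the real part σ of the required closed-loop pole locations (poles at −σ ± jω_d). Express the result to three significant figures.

The settling-time spec alone fixes σ = ζω_n = 4/t_s = 4/0.00949 = 421.
(Overshoot then fixes ζ = 0.526 and hence ω_d = σ·√(1−ζ²)/ζ = 681 rad/s.)

σ ≈ 421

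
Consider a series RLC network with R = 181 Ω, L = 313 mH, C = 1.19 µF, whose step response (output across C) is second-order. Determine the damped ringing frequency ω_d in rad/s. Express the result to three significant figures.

ω_d ≈ 1610 rad/s

For a series RLC circuit (capacitor voltage as output), ω_n = 1/√(LC) = 1/√(313 mH · 1.19 µF) = 1640 rad/s.
ζ = (R/2)·√(C/L) = (181/2)·√(1.19 µF/313 mH) = 0.176.
The damped frequency ω_d = ω_n√(1−ζ²) = 1610 rad/s.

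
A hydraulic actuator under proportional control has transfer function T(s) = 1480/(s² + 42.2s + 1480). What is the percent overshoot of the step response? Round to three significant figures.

ω_n = √1480 = 38.5 rad/s; ζ = 42.2/(2·38.5) = 0.548.
%OS = 100 e^{−πζ/√(1−ζ²)} with ζ = 0.548 gives 12.7%.

%OS ≈ 12.7%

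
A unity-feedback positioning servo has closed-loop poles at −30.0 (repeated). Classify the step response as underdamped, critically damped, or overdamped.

Since there is a repeated negative-real pole, the response is critically damped.

critically damped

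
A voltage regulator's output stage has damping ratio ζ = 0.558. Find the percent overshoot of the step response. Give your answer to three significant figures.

%OS ≈ 12.1%

For an underdamped second-order system, %OS = 100·exp(−πζ/√(1−ζ²)).
πζ/√(1−ζ²) = π·0.558/√(1−0.311) = 2.112, so %OS = 100·e^(−2.112) = 12.1%.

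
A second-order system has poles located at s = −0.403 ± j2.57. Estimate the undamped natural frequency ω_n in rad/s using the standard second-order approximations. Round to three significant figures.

ω_n ≈ 2.60 rad/s

With σ = 0.403, ω_d = 2.57: ω_n = √(σ²+ω_d²) = 2.60 rad/s, ζ = σ/ω_n = 0.155.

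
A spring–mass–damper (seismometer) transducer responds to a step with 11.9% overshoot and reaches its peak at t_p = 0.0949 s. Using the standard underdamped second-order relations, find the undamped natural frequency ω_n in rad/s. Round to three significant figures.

ζ from %OS: ζ = |ln 0.119|/√(π²+ln²0.119) = 0.561.
From t_p = π/ω_d, ω_d = π/0.0949 = 33.1 rad/s, so ω_n = ω_d/√(1−ζ²) = 40.0 rad/s.

ω_n ≈ 40.0 rad/s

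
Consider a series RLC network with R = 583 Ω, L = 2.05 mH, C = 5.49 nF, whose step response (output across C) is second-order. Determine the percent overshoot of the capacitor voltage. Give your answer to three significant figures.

%OS ≈ 18.2%

For a series RLC circuit (capacitor voltage as output), ω_n = 1/√(LC) = 1/√(2.05 mH · 5.49 nF) = 298000 rad/s.
ζ = (R/2)·√(C/L) = (583/2)·√(5.49 nF/2.05 mH) = 0.477.
%OS = 100 e^{−πζ/√(1−ζ²)} with ζ = 0.477 gives 18.2%.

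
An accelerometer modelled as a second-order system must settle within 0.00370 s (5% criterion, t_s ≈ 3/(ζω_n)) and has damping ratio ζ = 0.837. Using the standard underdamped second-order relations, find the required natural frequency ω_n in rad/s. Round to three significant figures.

ω_n ≈ 969 rad/s

Rearranging t_s ≈ 3/(ζω_n) gives ω_n = 3/(ζ·t_s) = 3/(0.837 × 0.00370) = 969 rad/s.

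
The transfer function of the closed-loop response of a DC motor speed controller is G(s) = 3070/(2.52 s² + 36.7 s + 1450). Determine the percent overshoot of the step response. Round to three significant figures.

%OS ≈ 36.8%

Dividing through by 2.52: denominator becomes s² + 14.56 s + 575.4.
So ω_n = √575.4 = 24.0 rad/s and ζ = 14.56/(2·24.0) = 0.304.
%OS = 100·exp(−πζ/√(1−ζ²)) = 36.8%.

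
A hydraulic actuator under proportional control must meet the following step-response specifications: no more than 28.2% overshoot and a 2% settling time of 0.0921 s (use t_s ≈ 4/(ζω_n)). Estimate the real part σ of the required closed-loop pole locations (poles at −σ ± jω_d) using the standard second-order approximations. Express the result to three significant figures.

The settling-time spec alone fixes σ = ζω_n = 4/t_s = 4/0.0921 = 43.4.
(Overshoot then fixes ζ = 0.374 and hence ω_d = σ·√(1−ζ²)/ζ = 108 rad/s.)

σ ≈ 43.4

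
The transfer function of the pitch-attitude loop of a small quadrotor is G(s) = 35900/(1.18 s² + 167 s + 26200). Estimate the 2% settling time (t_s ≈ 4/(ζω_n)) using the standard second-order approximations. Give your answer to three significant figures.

Dividing through by 1.18: denominator becomes s² + 141.5 s + 22200.
So ω_n = √22200 = 149 rad/s and ζ = 141.5/(2·149) = 0.475.
t_s ≈ 4/(ζω_n) = 0.0565 s.

t_s ≈ 0.0565 s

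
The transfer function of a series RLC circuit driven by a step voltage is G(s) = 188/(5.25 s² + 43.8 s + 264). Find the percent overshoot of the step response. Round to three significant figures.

Dividing through by 5.25: denominator becomes s² + 8.343 s + 50.29.
So ω_n = √50.29 = 7.09 rad/s and ζ = 8.343/(2·7.09) = 0.588.
%OS = 100·exp(−πζ/√(1−ζ²)) = 10.2%.

%OS ≈ 10.2%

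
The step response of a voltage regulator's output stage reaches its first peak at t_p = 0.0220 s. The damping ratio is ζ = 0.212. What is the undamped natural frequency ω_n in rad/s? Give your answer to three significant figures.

Peak time t_p = π/ω_d, so ω_d = π/t_p = π/0.0220 = 143 rad/s.
ω_n = ω_d/√(1−ζ²) = 143/√0.955 = 146 rad/s.

ω_n ≈ 146 rad/s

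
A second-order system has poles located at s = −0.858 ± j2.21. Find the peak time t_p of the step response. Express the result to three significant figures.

t_p ≈ 1.42 s

t_p = π/ω_d with ω_d = 2.21 (the imaginary part), so t_p = 1.42 s.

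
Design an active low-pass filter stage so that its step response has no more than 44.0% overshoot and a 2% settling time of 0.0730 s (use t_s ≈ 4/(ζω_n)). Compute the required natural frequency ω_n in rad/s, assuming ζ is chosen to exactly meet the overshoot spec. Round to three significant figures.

ζ = −ln(OS)/√(π² + (ln OS)²). With OS = 0.440, ln OS = −0.8210 and ζ = 0.8210/3.247 = 0.253.
Then ω_n = 4/(ζ t_s) = 4/(0.253 × 0.0730) = 217 rad/s.

ω_n ≈ 217 rad/s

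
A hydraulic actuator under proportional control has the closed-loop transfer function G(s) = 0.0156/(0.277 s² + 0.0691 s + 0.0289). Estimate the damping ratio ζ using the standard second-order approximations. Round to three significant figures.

Dividing through by 0.277: denominator becomes s² + 0.2495 s + 0.1043.
So ω_n = √0.1043 = 0.323 rad/s and ζ = 0.2495/(2·0.323) = 0.386.

ζ ≈ 0.386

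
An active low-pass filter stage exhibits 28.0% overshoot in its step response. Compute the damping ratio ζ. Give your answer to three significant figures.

ζ = −ln(OS)/√(π² + (ln OS)²). With OS = 0.280, ln OS = −1.273 and ζ = 1.273/3.390 = 0.376.

ζ ≈ 0.376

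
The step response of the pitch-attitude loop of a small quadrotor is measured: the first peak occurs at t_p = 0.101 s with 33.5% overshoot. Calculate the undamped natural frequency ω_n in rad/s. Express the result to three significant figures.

ω_n ≈ 32.9 rad/s

The overshoot fixes ζ = −ln(OS)/√(π²+ln²(OS)) = 0.329.
From t_p = π/ω_d, ω_d = π/0.101 = 31.1 rad/s, so ω_n = ω_d/√(1−ζ²) = 32.9 rad/s.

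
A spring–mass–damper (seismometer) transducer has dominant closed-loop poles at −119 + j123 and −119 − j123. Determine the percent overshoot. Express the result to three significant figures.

%OS ≈ 4.79%

The poles are at −σ ± jω_d with σ = 119 and ω_d = 123, so ω_n = √(σ²+ω_d²) = 171 rad/s and ζ = σ/ω_n = 0.695.
Overshoot: exp(−π·0.695/√(1−0.695²)) = 0.0479, i.e. 4.79%.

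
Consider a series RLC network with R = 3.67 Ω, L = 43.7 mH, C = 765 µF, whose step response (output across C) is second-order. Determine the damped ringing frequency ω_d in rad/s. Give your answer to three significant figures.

ω_d ≈ 168 rad/s

For a series RLC circuit (capacitor voltage as output), ω_n = 1/√(LC) = 1/√(43.7 mH · 765 µF) = 173 rad/s.
ζ = (R/2)·√(C/L) = (3.67/2)·√(765 µF/43.7 mH) = 0.243.
The damped frequency ω_d = ω_n√(1−ζ²) = 168 rad/s.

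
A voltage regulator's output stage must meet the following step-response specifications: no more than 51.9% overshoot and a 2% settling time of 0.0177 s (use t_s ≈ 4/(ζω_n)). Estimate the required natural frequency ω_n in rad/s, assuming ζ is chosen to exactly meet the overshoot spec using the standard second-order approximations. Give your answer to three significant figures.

ω_n ≈ 1110 rad/s

Inverting the overshoot relation: ζ = |ln 0.519|/√(π² + ln²0.519) = 0.204.
From t_s ≈ 4/(ζω_n): ω_n = 4/(ζ·t_s) = 4/(0.204·0.0177) = 1110 rad/s.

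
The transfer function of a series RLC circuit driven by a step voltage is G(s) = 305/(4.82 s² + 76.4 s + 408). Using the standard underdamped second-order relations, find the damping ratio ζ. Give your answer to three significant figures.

ζ ≈ 0.861

Dividing through by 4.82: denominator becomes s² + 15.85 s + 84.65.
So ω_n = √84.65 = 9.20 rad/s and ζ = 15.85/(2·9.20) = 0.861.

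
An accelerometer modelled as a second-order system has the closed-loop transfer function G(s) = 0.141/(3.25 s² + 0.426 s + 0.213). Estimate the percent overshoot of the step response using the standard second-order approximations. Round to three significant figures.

%OS ≈ 43.5%

Dividing through by 3.25: denominator becomes s² + 0.1311 s + 0.06554.
So ω_n = √0.06554 = 0.256 rad/s and ζ = 0.1311/(2·0.256) = 0.256.
%OS = 100 e^{−πζ/√(1−ζ²)} with ζ = 0.256 gives 43.5%.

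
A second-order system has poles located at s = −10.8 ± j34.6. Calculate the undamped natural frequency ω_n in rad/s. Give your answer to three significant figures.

The poles are at −σ ± jω_d with σ = 10.8 and ω_d = 34.6, so ω_n = √(σ²+ω_d²) = 36.2 rad/s and ζ = σ/ω_n = 0.298.

ω_n ≈ 36.2 rad/s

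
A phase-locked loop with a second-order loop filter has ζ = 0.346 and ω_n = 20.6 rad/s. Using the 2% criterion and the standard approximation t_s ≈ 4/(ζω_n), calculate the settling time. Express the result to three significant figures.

t_s ≈ 0.561 s

t_s ≈ 4/(ζω_n) = 4/(0.346 × 20.6) = 0.561 s.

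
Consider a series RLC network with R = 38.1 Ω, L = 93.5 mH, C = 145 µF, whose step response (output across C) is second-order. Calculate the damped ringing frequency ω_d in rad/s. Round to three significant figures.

ω_d ≈ 180 rad/s

For a series RLC circuit (capacitor voltage as output), ω_n = 1/√(LC) = 1/√(93.5 mH · 145 µF) = 272 rad/s.
ζ = (R/2)·√(C/L) = (38.1/2)·√(145 µF/93.5 mH) = 0.750.
The damped frequency ω_d = ω_n√(1−ζ²) = 180 rad/s.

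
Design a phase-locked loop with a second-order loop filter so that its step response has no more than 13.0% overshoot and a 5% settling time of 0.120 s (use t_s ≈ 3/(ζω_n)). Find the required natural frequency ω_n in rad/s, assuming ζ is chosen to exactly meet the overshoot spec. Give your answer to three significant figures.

ζ = −ln(OS)/√(π² + (ln OS)²). With OS = 0.130, ln OS = −2.040 and ζ = 2.040/3.746 = 0.545.
Then ω_n = 3/(ζ t_s) = 3/(0.545 × 0.120) = 45.9 rad/s.

ω_n ≈ 45.9 rad/s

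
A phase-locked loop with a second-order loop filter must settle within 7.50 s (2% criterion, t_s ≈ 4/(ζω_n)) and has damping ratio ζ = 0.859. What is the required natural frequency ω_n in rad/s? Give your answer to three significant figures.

Rearranging t_s ≈ 4/(ζω_n) gives ω_n = 4/(ζ·t_s) = 4/(0.859 × 7.50) = 0.621 rad/s.

ω_n ≈ 0.621 rad/s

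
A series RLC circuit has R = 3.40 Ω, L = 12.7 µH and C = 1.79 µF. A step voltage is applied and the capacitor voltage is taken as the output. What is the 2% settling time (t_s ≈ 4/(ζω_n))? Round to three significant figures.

t_s ≈ 0.0000299 s

For a series RLC circuit (capacitor voltage as output), ω_n = 1/√(LC) = 1/√(12.7 µH · 1.79 µF) = 210000 rad/s.
ζ = (R/2)·√(C/L) = (3.40/2)·√(1.79 µF/12.7 µH) = 0.638.
t_s ≈ 4/(ζω_n) = 0.0000299 s.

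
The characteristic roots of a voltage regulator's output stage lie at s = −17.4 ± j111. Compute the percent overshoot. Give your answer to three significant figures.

%OS ≈ 61.1%

With σ = 17.4, ω_d = 111: ω_n = √(σ²+ω_d²) = 112 rad/s, ζ = σ/ω_n = 0.155.
Overshoot: exp(−π·0.155/√(1−0.155²)) = 0.611, i.e. 61.1%.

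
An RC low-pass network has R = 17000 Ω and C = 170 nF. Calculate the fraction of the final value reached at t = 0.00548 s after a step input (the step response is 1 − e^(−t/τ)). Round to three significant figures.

y/y_∞ ≈ 0.850

τ = RC = 17000 × 170 nF = 0.00289 s.
y(t)/y_∞ = 1 − e^(−t/τ) = 1 − e^(−0.00548/0.00289) = 1 − e^(−1.90) = 0.850.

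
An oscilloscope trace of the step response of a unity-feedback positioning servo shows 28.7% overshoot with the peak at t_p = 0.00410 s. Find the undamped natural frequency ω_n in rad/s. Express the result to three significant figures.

ζ from %OS: ζ = |ln 0.287|/√(π²+ln²0.287) = 0.369.
From t_p = π/ω_d, ω_d = π/0.00410 = 766 rad/s, so ω_n = ω_d/√(1−ζ²) = 825 rad/s.

ω_n ≈ 825 rad/s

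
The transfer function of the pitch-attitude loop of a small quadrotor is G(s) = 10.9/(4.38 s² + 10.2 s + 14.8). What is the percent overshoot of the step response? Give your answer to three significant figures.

%OS ≈ 7.64%

Dividing through by 4.38: denominator becomes s² + 2.329 s + 3.379.
So ω_n = √3.379 = 1.84 rad/s and ζ = 2.329/(2·1.84) = 0.633.
%OS = 100·exp(−πζ/√(1−ζ²)) = 7.64%.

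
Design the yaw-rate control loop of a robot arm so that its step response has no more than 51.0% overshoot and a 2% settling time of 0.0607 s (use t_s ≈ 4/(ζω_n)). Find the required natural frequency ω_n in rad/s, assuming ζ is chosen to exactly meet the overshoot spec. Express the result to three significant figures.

ω_n ≈ 314 rad/s

From %OS = 100·exp(−πζ/√(1−ζ²)), invert to get ζ = −ln(OS)/√(π² + ln²(OS)) with OS = 0.510.
−ln 0.510 = 0.6733, so ζ = 0.6733/√(π² + 0.4534) = 0.210.
Then ω_n = 4/(ζ t_s) = 4/(0.210 × 0.0607) = 314 rad/s.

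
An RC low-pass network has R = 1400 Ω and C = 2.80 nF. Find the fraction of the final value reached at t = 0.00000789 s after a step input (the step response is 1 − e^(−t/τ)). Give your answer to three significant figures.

τ = RC = 1400 × 2.80 nF = 0.00000392 s.
y(t)/y_∞ = 1 − e^(−t/τ) = 1 − e^(−0.00000789/0.00000392) = 1 − e^(−2.01) = 0.866.

y/y_∞ ≈ 0.866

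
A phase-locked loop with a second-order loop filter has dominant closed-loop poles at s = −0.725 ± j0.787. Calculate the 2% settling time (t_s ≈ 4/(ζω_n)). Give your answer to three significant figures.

t_s ≈ 5.52 s

For poles at −σ ± jω_d, ζω_n = σ = 0.725, so t_s ≈ 4/σ = 5.52 s.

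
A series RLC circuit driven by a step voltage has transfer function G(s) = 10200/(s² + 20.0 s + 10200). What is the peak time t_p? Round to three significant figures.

Matching coefficients with s² + 2ζω_n s + ω_n² gives ω_n² = 10200 ⇒ ω_n = 101 rad/s, and ζ = 20.0/(2ω_n) = 0.0990.
ω_d = 101·√(1 − 0.0990²) = 100 rad/s. Then t_p = π/ω_d = 0.0313 s.

t_p ≈ 0.0313 s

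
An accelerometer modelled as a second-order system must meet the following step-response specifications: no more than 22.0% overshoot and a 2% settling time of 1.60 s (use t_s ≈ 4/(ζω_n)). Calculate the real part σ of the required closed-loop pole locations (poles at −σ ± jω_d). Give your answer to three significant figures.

The settling-time spec alone fixes σ = ζω_n = 4/t_s = 4/1.60 = 2.50.
(Overshoot then fixes ζ = 0.434 and hence ω_d = σ·√(1−ζ²)/ζ = 5.19 rad/s.)

σ ≈ 2.50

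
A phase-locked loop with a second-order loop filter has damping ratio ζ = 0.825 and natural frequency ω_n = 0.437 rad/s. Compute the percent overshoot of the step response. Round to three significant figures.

For an underdamped second-order system, %OS = 100·exp(−πζ/√(1−ζ²)).
πζ/√(1−ζ²) = π·0.825/√(1−0.681) = 4.586, so %OS = 100·e^(−4.586) = 1.02%.

%OS ≈ 1.02%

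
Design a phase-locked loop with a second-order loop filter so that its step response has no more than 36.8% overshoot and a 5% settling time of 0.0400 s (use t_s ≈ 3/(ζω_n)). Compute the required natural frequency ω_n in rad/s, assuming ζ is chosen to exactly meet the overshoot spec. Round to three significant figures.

ζ = −ln(OS)/√(π² + (ln OS)²). With OS = 0.368, ln OS = −0.9997 and ζ = 0.9997/3.297 = 0.303.
Then ω_n = 3/(ζ t_s) = 3/(0.303 × 0.0400) = 247 rad/s.

ω_n ≈ 247 rad/s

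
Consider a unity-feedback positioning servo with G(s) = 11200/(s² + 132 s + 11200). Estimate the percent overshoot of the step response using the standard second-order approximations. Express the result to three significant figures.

Matching coefficients with s² + 2ζω_n s + ω_n² gives ω_n² = 11200 ⇒ ω_n = 106 rad/s, and ζ = 132/(2ω_n) = 0.624.
%OS = 100·exp(−πζ/√(1−ζ²)) = 8.16%.

%OS ≈ 8.16%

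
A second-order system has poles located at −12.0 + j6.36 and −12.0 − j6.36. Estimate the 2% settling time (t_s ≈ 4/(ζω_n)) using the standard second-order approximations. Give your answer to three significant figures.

For poles at −σ ± jω_d, ζω_n = σ = 12.0, so t_s ≈ 4/σ = 0.333 s.

t_s ≈ 0.333 s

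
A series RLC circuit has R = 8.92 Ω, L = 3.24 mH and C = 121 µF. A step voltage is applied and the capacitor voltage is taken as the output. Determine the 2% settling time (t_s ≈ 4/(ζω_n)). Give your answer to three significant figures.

t_s ≈ 0.00291 s

For a series RLC circuit (capacitor voltage as output), ω_n = 1/√(LC) = 1/√(3.24 mH · 121 µF) = 1600 rad/s.
ζ = (R/2)·√(C/L) = (8.92/2)·√(121 µF/3.24 mH) = 0.862.
t_s ≈ 4/(ζω_n) = 0.00291 s.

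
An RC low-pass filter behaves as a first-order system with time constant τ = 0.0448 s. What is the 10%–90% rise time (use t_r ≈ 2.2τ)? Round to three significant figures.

t_r ≈ 0.0986 s

t_r ≈ 2.2τ = 0.0986 s.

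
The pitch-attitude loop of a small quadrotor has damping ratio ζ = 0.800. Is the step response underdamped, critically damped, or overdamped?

Since ζ = 0.800 < 1, the system is underdamped.

underdamped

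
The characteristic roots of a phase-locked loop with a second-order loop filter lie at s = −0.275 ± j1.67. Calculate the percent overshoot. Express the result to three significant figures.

The poles are at −σ ± jω_d with σ = 0.275 and ω_d = 1.67, so ω_n = √(σ²+ω_d²) = 1.69 rad/s and ζ = σ/ω_n = 0.162.
%OS = 100·exp(−πζ/√(1−ζ²)) = 59.6%.

%OS ≈ 59.6%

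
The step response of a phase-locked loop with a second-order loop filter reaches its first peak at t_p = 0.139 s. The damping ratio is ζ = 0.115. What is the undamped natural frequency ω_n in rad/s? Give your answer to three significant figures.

Peak time t_p = π/ω_d, so ω_d = π/t_p = π/0.139 = 22.6 rad/s.
ω_n = ω_d/√(1−ζ²) = 22.6/√0.987 = 22.8 rad/s.

ω_n ≈ 22.8 rad/s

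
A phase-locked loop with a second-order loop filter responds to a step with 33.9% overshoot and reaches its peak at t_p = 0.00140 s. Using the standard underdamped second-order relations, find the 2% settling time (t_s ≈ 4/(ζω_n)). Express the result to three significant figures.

t_s ≈ 0.00518 s

From the overshoot, ζ = −ln(OS)/√(π²+ln²(OS)) = 0.326.
From t_p = π/ω_d, ω_d = π/0.00140 = 2240 rad/s, so ω_n = ω_d/√(1−ζ²) = 2370 rad/s.
t_s ≈ 4/(ζω_n) = 4/(0.326·2370) = 0.00518 s.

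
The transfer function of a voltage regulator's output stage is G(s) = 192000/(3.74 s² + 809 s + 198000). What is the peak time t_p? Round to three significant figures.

t_p ≈ 0.0155 s

Dividing through by 3.74: denominator becomes s² + 216.3 s + 52940.
So ω_n = √52940 = 230 rad/s and ζ = 216.3/(2·230) = 0.470.
ω_d = ω_n√(1−ζ²) = 203 rad/s. t_p = π/ω_d = 0.0155 s.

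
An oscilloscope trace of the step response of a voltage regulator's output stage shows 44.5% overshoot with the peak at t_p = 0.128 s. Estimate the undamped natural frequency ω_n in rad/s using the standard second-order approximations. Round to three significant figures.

The overshoot fixes ζ = −ln(OS)/√(π²+ln²(OS)) = 0.250.
t_p = π/ω_d ⇒ ω_d = 24.5 rad/s; then ω_n = ω_d/√(1−ζ²) = 25.3 rad/s.

ω_n ≈ 25.3 rad/s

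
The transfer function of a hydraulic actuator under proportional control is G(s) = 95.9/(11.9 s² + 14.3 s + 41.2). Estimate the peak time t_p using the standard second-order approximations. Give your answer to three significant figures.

t_p ≈ 1.78 s

Dividing through by 11.9: denominator becomes s² + 1.202 s + 3.462.
So ω_n = √3.462 = 1.86 rad/s and ζ = 1.202/(2·1.86) = 0.323.
ω_d = 1.86·√(1 − 0.323²) = 1.76 rad/s. t_p = π/ω_d = 1.78 s.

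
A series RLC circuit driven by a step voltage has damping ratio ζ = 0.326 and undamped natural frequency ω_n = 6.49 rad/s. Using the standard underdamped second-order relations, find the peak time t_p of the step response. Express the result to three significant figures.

t_p ≈ 0.512 s

The damped frequency is ω_d = ω_n√(1−ζ²) = 6.49·√(1−0.106) = 6.14 rad/s.
Peak time t_p = π/ω_d = π/6.14 = 0.512 s.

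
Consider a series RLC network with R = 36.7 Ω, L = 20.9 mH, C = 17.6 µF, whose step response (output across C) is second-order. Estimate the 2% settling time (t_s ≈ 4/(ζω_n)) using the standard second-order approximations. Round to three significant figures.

For a series RLC circuit (capacitor voltage as output), ω_n = 1/√(LC) = 1/√(20.9 mH · 17.6 µF) = 1650 rad/s.
ζ = (R/2)·√(C/L) = (36.7/2)·√(17.6 µF/20.9 mH) = 0.532.
t_s ≈ 4/(ζω_n) = 0.00456 s.

t_s ≈ 0.00456 s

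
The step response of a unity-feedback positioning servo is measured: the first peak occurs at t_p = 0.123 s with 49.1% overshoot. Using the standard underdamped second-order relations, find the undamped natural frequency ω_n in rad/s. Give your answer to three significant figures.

ζ from %OS: ζ = |ln 0.491|/√(π²+ln²0.491) = 0.221.
From t_p = π/ω_d, ω_d = π/0.123 = 25.5 rad/s, so ω_n = ω_d/√(1−ζ²) = 26.2 rad/s.

ω_n ≈ 26.2 rad/s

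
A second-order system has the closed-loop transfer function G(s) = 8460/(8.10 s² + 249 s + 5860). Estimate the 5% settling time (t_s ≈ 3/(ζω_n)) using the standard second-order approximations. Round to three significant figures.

t_s ≈ 0.195 s

Dividing through by 8.10: denominator becomes s² + 30.74 s + 723.5.
So ω_n = √723.5 = 26.9 rad/s and ζ = 30.74/(2·26.9) = 0.571.
t_s ≈ 3/(ζω_n) = 0.195 s.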